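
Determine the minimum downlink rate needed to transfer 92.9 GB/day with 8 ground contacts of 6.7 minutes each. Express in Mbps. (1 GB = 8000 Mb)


total contact time = 8 * 6.7 * 60 = 3216.0000 s
data = 92.9 GB = 743200.0000 Mb
rate = 743200.0000 / 3216.0000 = 231.0945 Mbps

231.0945 Mbps


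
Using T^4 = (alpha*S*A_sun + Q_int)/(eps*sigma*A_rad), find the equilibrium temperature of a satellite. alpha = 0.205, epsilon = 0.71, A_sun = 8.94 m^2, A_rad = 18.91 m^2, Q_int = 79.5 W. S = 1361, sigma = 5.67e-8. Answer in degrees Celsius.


Numerator = alpha*S*A_sun + Q_int = 0.205*1361*8.94 + 79.5 = 2573.8047 W
Denominator = eps*sigma*A_rad = 0.71*5.67e-8*18.91 = 7.6125987e-07 W/K^4
T^4 = 3.3809804e+09 K^4
T = 241.1352 K = -32.0148 C

-32.0148 degrees Celsius


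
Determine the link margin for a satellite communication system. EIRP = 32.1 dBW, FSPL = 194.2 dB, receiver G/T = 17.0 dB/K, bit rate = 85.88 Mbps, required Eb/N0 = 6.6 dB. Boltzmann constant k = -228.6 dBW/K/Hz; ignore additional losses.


C/N0 = EIRP - FSPL + G/T - k = 32.1 - 194.2 + 17.0 - (-228.6)
C/N0 = 83.5000 dB-Hz
R_b = 85.88 Mbps = 8.588e+07 bps -> 10*log10(R_b) = 79.3389 dB-Hz
Eb/N0 = C/N0 - 10*log10(R_b) = 83.5000 - 79.3389 = 4.1611 dB
Margin = Eb/N0 - Eb/N0_req = 4.1611 - 6.6 = -2.4389 dB (negative margin: link does not close)

-2.4389 dB


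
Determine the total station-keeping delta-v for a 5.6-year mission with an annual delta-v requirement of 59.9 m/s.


dV = rate * years = 59.9 * 5.6
dV = 335.4400 m/s

335.4400 m/s


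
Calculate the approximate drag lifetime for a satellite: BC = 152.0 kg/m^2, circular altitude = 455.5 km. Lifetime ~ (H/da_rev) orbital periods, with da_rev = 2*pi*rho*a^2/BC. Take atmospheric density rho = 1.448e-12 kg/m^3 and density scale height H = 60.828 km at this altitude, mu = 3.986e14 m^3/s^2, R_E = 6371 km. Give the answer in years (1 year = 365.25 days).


a = R_E + alt = 6826.5000 km = 6.8265e+06 m
da_rev = 2*pi*rho*a^2/BC = 2*pi*1.448e-12*(6.8265e+06)^2/152.0 = 2.789337 m per revolution
N = H/da_rev = 60828.0000 m / 2.789337 m = 21807.3305 revolutions
P = 2*pi*sqrt(a^3/mu) = 5613.1722 s
lifetime = N*P = 21807.3305 * 5613.1722 = 1.224083e+08 s = 1416.7627 days
years = 1416.7627 / 365.25 = 3.8789 years

3.8789 years


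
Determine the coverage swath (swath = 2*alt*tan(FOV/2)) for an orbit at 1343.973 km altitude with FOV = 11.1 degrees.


FOV = 11.1 deg = 0.1937315 rad
swath = 2 * alt * tan(FOV/2) = 2 * 1343.973 * tan(0.09686577)
swath = 2 * 1343.973 * 0.09716988
swath = 261.1874 km

261.1874 km


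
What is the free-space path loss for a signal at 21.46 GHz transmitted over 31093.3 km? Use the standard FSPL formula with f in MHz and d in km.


f = 21.46 GHz = 21460.0000 MHz
d = 31093.3 km
FSPL = 32.44 + 20*log10(21460.0000) + 20*log10(31093.3)
FSPL = 32.44 + 86.6326 + 89.8533
FSPL = 208.9259 dB

208.9259 dB


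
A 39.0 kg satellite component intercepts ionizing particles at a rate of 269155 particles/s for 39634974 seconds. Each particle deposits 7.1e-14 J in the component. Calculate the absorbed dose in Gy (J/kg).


Total energy deposited = rate * time * E_per
  = 269155 * 39634974 * 7.1e-14 = 0.7574246 J
Dose = E_total / mass = 0.7574246 / 39.0
Dose = 0.01942114 Gy

0.0194 Gy


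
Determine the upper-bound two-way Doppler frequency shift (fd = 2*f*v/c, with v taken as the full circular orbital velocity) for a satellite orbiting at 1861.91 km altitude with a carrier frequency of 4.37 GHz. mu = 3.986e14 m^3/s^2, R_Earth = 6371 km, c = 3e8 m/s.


r = 8.23291e+06 m
v = sqrt(mu/r) = 6958.1208 m/s (worst-case radial velocity)
f = 4.37 GHz = 4.37e+09 Hz
fd = 2*f*v/c = 2*4.37e+09*6958.1208/3.0e+08
fd = 202713.2522 Hz

202713.2522 Hz


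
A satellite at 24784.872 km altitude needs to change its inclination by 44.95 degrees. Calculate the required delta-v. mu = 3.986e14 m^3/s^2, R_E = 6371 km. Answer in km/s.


r = 31155.8720 km = 3.1155872e+07 m
V = sqrt(mu/r) = 3576.8332 m/s
di = 44.95 deg = 0.7845255 rad
dV = 2*V*sin(di/2) = 2*3576.8332*sin(0.3922627)
dV = 2734.7056 m/s = 2.7347 km/s

2.7347 km/s


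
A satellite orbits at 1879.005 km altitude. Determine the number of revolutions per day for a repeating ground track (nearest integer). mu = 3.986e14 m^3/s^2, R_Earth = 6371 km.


r = 8.250005e+06 m
T = 2*pi*sqrt(r^3/mu) = 7457.4876 s = 124.2915 min
revs/day = 1440 / 124.2915 = 11.5857
Rounded: 12 revolutions per day

12 revolutions per day


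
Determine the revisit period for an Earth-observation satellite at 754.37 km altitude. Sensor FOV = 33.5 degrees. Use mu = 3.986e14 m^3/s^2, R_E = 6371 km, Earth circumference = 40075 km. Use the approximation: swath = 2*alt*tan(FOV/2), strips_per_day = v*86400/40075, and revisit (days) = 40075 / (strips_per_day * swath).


swath = 2*754.37*tan(0.2923426) = 454.0792 km
v = sqrt(mu/r) = 7479.3686 m/s = 7.4794 km/s
strips/day = v*86400/40075 = 7.4794*86400/40075 = 16.1252
coverage/day = strips * swath = 16.1252 * 454.0792 = 7322.1186 km
revisit = 40075 / 7322.1186 = 5.4731 days

5.4731 days


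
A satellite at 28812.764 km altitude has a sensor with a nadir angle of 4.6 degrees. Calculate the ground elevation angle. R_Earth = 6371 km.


r = R_E + alt = 35183.7640 km
Law of sines in the satellite / Earth-center / ground-point triangle:
  sin(nadir)/R_E = sin(90 + el)/r  =>  cos(el) = (r/R_E)*sin(nadir)
cos(el) = (35183.7640 / 6371.0000) * sin(4.6 deg) = 0.4428975
el = arccos(0.4428975) = 63.7111 deg
(Earth-central angle = 90 - nadir - el = 21.6889 deg)

63.7111 degrees


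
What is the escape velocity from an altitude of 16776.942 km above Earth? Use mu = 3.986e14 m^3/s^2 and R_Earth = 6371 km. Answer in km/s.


r = 6371.0 + 16776.942 = 23147.9420 km = 2.3147942e+07 m
v_esc = sqrt(2*mu/r) = sqrt(2*3.986e14 / 2.3147942e+07)
v_esc = 5868.5046 m/s = 5.8685 km/s

5.8685 km/s


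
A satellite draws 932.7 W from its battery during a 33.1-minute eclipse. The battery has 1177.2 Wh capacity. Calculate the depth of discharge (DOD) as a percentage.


E_used = P * t / 60 = 932.7 * 33.1 / 60 = 514.5395 Wh
DOD = E_used / E_total * 100 = 514.5395 / 1177.2 * 100
DOD = 43.7088 %

43.7088 %


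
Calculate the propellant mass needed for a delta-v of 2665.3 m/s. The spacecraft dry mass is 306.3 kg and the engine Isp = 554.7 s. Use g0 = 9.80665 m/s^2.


ve = Isp * g0 = 554.7 * 9.80665 = 5439.748755 m/s
mass ratio = exp(dv/ve) = exp(2665.3/5439.748755) = 1.63226314
m_prop = m_dry * (mr - 1) = 306.3 * (1.63226314 - 1)
m_prop = 193.6622 kg

193.6622 kg


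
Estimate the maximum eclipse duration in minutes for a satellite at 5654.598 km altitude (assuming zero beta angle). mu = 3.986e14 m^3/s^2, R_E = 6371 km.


r = 12025.5980 km
T = 218.7359 min
Eclipse fraction = arcsin(R_E/r)/pi = arcsin(6371.0000/12025.5980)/pi
= arcsin(0.5297865)/pi = 0.177728
Eclipse duration = 0.177728 * 218.7359 = 38.8755 min

38.8755 minutes


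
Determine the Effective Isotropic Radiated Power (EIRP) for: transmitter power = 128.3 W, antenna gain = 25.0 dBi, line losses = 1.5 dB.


Pt = 128.3 W = 21.0823 dBW
EIRP = Pt_dBW + Gt - losses = 21.0823 + 25.0 - 1.5 = 44.5823 dBW

44.5823 dBW


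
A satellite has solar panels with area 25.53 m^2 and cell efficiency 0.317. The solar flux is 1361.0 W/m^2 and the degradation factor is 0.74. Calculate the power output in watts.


P = area * eta * S * degradation
P = 25.53 * 0.317 * 1361.0 * 0.74
P = 8150.7941 W

8150.7941 W


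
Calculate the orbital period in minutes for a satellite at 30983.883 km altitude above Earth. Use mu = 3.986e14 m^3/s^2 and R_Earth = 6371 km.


r = 37354.8830 km = 3.7354883e+07 m
T = 2*pi*sqrt(r^3/mu) = 2*pi*sqrt(5.2124529e+22 / 3.986e14)
T = 71850.9131 s = 1197.5152 min

1197.5152 minutes


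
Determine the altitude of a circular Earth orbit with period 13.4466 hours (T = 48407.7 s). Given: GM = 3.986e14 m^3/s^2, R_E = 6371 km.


T = 48407.7 s
r = (mu*T^2/(4*pi^2))^(1/3) = (3.986e14 * 48407.7^2 / (4*pi^2))^(1/3)
r = 2.8707948e+07 m = 28707.9480 km
alt = r - R_E = 28707.9480 - 6371 = 22336.9480 km

22336.9480 km


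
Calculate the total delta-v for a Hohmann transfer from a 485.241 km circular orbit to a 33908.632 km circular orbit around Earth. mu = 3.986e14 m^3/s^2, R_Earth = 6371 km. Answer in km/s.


r1 = 6856.2410 km = 6.856241e+06 m
r2 = 40279.6320 km = 4.0279632e+07 m
dv1 = sqrt(mu/r1)*(sqrt(2*r2/(r1+r2)) - 1) = 2343.2396 m/s
dv2 = sqrt(mu/r2)*(1 - sqrt(2*r1/(r1+r2))) = 1449.0502 m/s
total dv = |dv1| + |dv2| = 2343.2396 + 1449.0502 = 3792.2898 m/s = 3.7923 km/s

3.7923 km/s


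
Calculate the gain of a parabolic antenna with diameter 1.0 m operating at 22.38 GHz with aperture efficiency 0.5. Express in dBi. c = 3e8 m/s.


lambda = c/f = 3e8 / 2.238e+10 = 0.01340483 m
G = eta*(pi*D/lambda)^2 = 0.5*(pi*1.0/0.01340483)^2
G = 27462.9638 (linear)
G = 10*log10(27462.9638) = 44.3875 dBi

44.3875 dBi


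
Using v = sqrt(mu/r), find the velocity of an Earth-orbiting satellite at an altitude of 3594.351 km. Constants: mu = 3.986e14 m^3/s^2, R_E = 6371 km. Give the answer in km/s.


r = R_E + alt = 6371.0 + 3594.351 = 9965.3510 km = 9.965351e+06 m
v = sqrt(mu/r) = sqrt(3.986e14 / 9.965351e+06) = 6324.4439 m/s = 6.3244 km/s

6.3244 km/s


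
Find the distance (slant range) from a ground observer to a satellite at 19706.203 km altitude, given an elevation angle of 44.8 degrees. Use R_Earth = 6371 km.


h = 19706.203 km, el = 44.8 deg
d = -R_E*sin(el) + sqrt((R_E*sin(el))^2 + 2*R_E*h + h^2)
d = -6371.0000*sin(0.7819075) + sqrt((6371.0000*0.7046342)^2 + 2*6371.0000*19706.203 + 19706.203^2)
d = 21193.1432 km

21193.1432 km


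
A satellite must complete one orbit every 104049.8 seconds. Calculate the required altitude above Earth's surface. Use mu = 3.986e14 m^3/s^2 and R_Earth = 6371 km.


T = 104049.8 s
r = (mu*T^2/(4*pi^2))^(1/3) = (3.986e14 * 104049.8^2 / (4*pi^2))^(1/3)
r = 4.781381e+07 m = 47813.8101 km
alt = r - R_E = 47813.8101 - 6371 = 41442.8101 km

41442.8101 km


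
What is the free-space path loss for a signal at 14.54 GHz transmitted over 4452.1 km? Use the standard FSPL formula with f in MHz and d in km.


f = 14.54 GHz = 14540.0000 MHz
d = 4452.1 km
FSPL = 32.44 + 20*log10(14540.0000) + 20*log10(4452.1)
FSPL = 32.44 + 83.2513 + 72.9713
FSPL = 188.6626 dB

188.6626 dB


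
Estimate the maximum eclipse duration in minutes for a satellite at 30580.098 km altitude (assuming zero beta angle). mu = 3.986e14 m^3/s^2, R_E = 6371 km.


r = 36951.0980 km
T = 1178.1511 min
Eclipse fraction = arcsin(R_E/r)/pi = arcsin(6371.0000/36951.0980)/pi
= arcsin(0.1724171)/pi = 0.05515768
Eclipse duration = 0.05515768 * 1178.1511 = 64.9841 min

64.9841 minutes


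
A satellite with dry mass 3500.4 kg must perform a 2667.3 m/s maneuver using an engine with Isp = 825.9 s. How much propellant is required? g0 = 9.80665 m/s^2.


ve = Isp * g0 = 825.9 * 9.80665 = 8099.312235 m/s
mass ratio = exp(dv/ve) = exp(2667.3/8099.312235) = 1.39002851
m_prop = m_dry * (mr - 1) = 3500.4 * (1.39002851 - 1)
m_prop = 1365.2558 kg

1365.2558 kg


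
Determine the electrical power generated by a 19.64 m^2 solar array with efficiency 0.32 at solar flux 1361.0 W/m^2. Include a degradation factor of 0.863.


P = area * eta * S * degradation
P = 19.64 * 0.32 * 1361.0 * 0.863
P = 7381.7678 W

7381.7678 W


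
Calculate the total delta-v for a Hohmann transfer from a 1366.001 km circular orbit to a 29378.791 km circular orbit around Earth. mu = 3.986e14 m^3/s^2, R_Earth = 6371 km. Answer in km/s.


r1 = 7737.0010 km = 7.737001e+06 m
r2 = 35749.7910 km = 3.5749791e+07 m
dv1 = sqrt(mu/r1)*(sqrt(2*r2/(r1+r2)) - 1) = 2025.8995 m/s
dv2 = sqrt(mu/r2)*(1 - sqrt(2*r1/(r1+r2))) = 1347.2786 m/s
total dv = |dv1| + |dv2| = 2025.8995 + 1347.2786 = 3373.1781 m/s = 3.3732 km/s

3.3732 km/s


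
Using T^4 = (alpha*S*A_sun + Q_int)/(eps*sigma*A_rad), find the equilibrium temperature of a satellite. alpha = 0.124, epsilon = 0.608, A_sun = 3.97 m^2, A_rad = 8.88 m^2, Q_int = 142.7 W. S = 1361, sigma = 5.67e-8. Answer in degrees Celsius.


Numerator = alpha*S*A_sun + Q_int = 0.124*1361*3.97 + 142.7 = 812.6931 W
Denominator = eps*sigma*A_rad = 0.608*5.67e-8*8.88 = 3.0612557e-07 W/K^4
T^4 = 2.6547703e+09 K^4
T = 226.9900 K = -46.1600 C

-46.1600 degrees Celsius


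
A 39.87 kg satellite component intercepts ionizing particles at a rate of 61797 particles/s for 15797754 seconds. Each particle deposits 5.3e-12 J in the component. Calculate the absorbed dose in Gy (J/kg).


Total energy deposited = rate * time * E_per
  = 61797 * 15797754 * 5.3e-12 = 5.1741 J
Dose = E_total / mass = 5.1741 / 39.87
Dose = 0.1297754 Gy

0.1298 Gy


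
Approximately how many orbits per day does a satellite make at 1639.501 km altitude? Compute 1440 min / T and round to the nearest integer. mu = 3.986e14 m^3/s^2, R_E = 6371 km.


r = 8.010501e+06 m
T = 2*pi*sqrt(r^3/mu) = 7135.1111 s = 118.9185 min
revs/day = 1440 / 118.9185 = 12.1091
Rounded: 12 revolutions per day

12 revolutions per day


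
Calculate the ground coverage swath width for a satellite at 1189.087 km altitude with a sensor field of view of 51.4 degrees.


FOV = 51.4 deg = 0.8970992 rad
swath = 2 * alt * tan(FOV/2) = 2 * 1189.087 * tan(0.4485496)
swath = 2 * 1189.087 * 0.4812675
swath = 1144.5379 km

1144.5379 km


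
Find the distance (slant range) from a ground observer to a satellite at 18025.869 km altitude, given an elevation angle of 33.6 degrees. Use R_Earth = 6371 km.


h = 18025.869 km, el = 33.6 deg
d = -R_E*sin(el) + sqrt((R_E*sin(el))^2 + 2*R_E*h + h^2)
d = -6371.0000*sin(0.5864306) + sqrt((6371.0000*0.5533915)^2 + 2*6371.0000*18025.869 + 18025.869^2)
d = 20287.1087 km

20287.1087 km


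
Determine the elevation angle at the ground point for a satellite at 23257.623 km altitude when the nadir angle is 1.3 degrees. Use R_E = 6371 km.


r = R_E + alt = 29628.6230 km
Law of sines in the satellite / Earth-center / ground-point triangle:
  sin(nadir)/R_E = sin(90 + el)/r  =>  cos(el) = (r/R_E)*sin(nadir)
cos(el) = (29628.6230 / 6371.0000) * sin(1.3 deg) = 0.1055085
el = arccos(0.1055085) = 83.9435 deg
(Earth-central angle = 90 - nadir - el = 4.7565 deg)

83.9435 degrees


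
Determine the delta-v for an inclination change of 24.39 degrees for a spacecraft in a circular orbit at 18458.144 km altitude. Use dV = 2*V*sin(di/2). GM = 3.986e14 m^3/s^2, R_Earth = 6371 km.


r = 24829.1440 km = 2.4829144e+07 m
V = sqrt(mu/r) = 4006.7087 m/s
di = 24.39 deg = 0.4256858 rad
dV = 2*V*sin(di/2) = 2*4006.7087*sin(0.2128429)
dV = 1692.7503 m/s = 1.6928 km/s

1.6928 km/s


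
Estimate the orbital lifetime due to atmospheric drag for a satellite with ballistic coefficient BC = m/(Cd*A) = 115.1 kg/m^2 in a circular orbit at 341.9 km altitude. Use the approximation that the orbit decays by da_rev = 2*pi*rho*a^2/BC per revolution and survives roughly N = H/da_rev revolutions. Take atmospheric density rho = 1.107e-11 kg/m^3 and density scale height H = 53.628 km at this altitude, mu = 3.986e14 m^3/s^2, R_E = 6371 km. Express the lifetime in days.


a = R_E + alt = 6712.9000 km = 6.7129e+06 m
da_rev = 2*pi*rho*a^2/BC = 2*pi*1.107e-11*(6.7129e+06)^2/115.1 = 27.231560 m per revolution
N = H/da_rev = 53628.0000 m / 27.231560 m = 1969.3326 revolutions
P = 2*pi*sqrt(a^3/mu) = 5473.6432 s
lifetime = N*P = 1969.3326 * 5473.6432 = 1.0779424e+07 s = 124.7619 days

124.7619 days


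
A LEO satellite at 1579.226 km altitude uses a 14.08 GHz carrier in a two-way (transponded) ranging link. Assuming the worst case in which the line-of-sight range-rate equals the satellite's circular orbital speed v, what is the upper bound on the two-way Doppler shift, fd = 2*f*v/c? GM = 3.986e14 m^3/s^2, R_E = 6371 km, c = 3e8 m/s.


r = 7.950226e+06 m
v = sqrt(mu/r) = 7080.7443 m/s (worst-case radial velocity)
f = 14.08 GHz = 1.408e+10 Hz
fd = 2*f*v/c = 2*1.408e+10*7080.7443/3.0e+08
fd = 664645.8627 Hz

664645.8627 Hz


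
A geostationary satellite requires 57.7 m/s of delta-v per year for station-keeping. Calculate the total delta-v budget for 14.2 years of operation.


dV = rate * years = 57.7 * 14.2
dV = 819.3400 m/s

819.3400 m/s


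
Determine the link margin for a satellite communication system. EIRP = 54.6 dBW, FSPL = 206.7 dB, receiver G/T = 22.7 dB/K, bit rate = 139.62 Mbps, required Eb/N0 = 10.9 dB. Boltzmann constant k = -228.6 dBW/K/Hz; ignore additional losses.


C/N0 = EIRP - FSPL + G/T - k = 54.6 - 206.7 + 22.7 - (-228.6)
C/N0 = 99.2000 dB-Hz
R_b = 139.62 Mbps = 1.3962e+08 bps -> 10*log10(R_b) = 81.4495 dB-Hz
Eb/N0 = C/N0 - 10*log10(R_b) = 99.2000 - 81.4495 = 17.7505 dB
Margin = Eb/N0 - Eb/N0_req = 17.7505 - 10.9 = 6.8505 dB (link closes)

6.8505 dB


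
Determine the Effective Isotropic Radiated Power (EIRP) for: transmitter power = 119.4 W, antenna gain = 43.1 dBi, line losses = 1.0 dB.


Pt = 119.4 W = 20.7700 dBW
EIRP = Pt_dBW + Gt - losses = 20.7700 + 43.1 - 1.0 = 62.8700 dBW

62.8700 dBW


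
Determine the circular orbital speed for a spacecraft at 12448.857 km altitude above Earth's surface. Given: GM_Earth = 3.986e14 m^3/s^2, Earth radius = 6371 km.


r = R_E + alt = 6371.0 + 12448.857 = 18819.8570 km = 1.8819857e+07 m
v = sqrt(mu/r) = sqrt(3.986e14 / 1.8819857e+07) = 4602.1470 m/s = 4.6021 km/s

4.6021 km/s


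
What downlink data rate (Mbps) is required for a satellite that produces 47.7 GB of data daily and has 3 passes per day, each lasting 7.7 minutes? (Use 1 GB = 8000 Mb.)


total contact time = 3 * 7.7 * 60 = 1386.0000 s
data = 47.7 GB = 381600.0000 Mb
rate = 381600.0000 / 1386.0000 = 275.3247 Mbps

275.3247 Mbps


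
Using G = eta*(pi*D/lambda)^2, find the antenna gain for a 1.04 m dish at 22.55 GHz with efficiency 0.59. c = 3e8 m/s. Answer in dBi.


lambda = c/f = 3e8 / 2.255e+10 = 0.01330377 m
G = eta*(pi*D/lambda)^2 = 0.59*(pi*1.04/0.01330377)^2
G = 35585.1678 (linear)
G = 10*log10(35585.1678) = 45.5127 dBi

45.5127 dBi


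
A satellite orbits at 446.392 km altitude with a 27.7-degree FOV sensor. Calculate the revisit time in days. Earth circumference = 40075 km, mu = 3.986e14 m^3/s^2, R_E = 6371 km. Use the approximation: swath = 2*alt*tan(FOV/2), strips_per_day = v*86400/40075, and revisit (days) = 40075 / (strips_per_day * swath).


swath = 2*446.392*tan(0.2417281) = 220.1151 km
v = sqrt(mu/r) = 7646.4440 m/s = 7.6464 km/s
strips/day = v*86400/40075 = 7.6464*86400/40075 = 16.4854
coverage/day = strips * swath = 16.4854 * 220.1151 = 3628.6869 km
revisit = 40075 / 3628.6869 = 11.0439 days

11.0439 days


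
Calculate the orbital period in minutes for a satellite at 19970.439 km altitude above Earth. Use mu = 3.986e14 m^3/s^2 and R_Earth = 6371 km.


r = 26341.4390 km = 2.6341439e+07 m
T = 2*pi*sqrt(r^3/mu) = 2*pi*sqrt(1.8277571e+22 / 3.986e14)
T = 42547.1491 s = 709.1192 min

709.1192 minutes


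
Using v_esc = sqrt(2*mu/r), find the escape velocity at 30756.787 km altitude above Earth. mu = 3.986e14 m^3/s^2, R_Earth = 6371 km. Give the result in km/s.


r = 6371.0 + 30756.787 = 37127.7870 km = 3.7127787e+07 m
v_esc = sqrt(2*mu/r) = sqrt(2*3.986e14 / 3.7127787e+07)
v_esc = 4633.7662 m/s = 4.6338 km/s

4.6338 km/s


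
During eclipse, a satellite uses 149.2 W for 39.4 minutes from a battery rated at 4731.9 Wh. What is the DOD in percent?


E_used = P * t / 60 = 149.2 * 39.4 / 60 = 97.9747 Wh
DOD = E_used / E_total * 100 = 97.9747 / 4731.9 * 100
DOD = 2.0705 %

2.0705 %


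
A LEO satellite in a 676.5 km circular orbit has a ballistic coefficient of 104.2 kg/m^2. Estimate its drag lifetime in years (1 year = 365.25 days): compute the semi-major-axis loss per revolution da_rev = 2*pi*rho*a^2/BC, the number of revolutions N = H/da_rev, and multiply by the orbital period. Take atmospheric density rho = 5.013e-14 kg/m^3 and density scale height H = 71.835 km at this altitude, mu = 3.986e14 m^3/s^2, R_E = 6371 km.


a = R_E + alt = 7047.5000 km = 7.0475e+06 m
da_rev = 2*pi*rho*a^2/BC = 2*pi*5.013e-14*(7.0475e+06)^2/104.2 = 0.150134334 m per revolution
N = H/da_rev = 71835.0000 m / 0.150134334 m = 478471.4986 revolutions
P = 2*pi*sqrt(a^3/mu) = 5887.9464 s
lifetime = N*P = 478471.4986 * 5887.9464 = 2.8172145e+09 s = 32606.6498 days
years = 32606.6498 / 365.25 = 89.2721 years

89.2721 years


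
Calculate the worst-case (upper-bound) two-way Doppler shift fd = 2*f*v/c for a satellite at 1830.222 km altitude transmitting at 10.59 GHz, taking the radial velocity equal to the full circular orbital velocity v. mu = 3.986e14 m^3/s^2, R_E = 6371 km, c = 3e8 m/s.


r = 8.201222e+06 m
v = sqrt(mu/r) = 6971.5503 m/s (worst-case radial velocity)
f = 10.59 GHz = 1.059e+10 Hz
fd = 2*f*v/c = 2*1.059e+10*6971.5503/3.0e+08
fd = 492191.4489 Hz

492191.4489 Hz


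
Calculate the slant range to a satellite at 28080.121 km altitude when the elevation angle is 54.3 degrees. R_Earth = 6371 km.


h = 28080.121 km, el = 54.3 deg
d = -R_E*sin(el) + sqrt((R_E*sin(el))^2 + 2*R_E*h + h^2)
d = -6371.0000*sin(0.9477138) + sqrt((6371.0000*0.8120835)^2 + 2*6371.0000*28080.121 + 28080.121^2)
d = 29076.1522 km

29076.1522 km


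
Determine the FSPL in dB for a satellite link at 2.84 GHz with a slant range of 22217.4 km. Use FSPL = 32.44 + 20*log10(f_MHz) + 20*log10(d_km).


f = 2.84 GHz = 2840.0000 MHz
d = 22217.4 km
FSPL = 32.44 + 20*log10(2840.0000) + 20*log10(22217.4)
FSPL = 32.44 + 69.0664 + 86.9339
FSPL = 188.4402 dB

188.4402 dB


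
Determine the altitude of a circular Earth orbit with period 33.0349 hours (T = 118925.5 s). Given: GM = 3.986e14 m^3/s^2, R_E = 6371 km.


T = 118925.5 s
r = (mu*T^2/(4*pi^2))^(1/3) = (3.986e14 * 118925.5^2 / (4*pi^2))^(1/3)
r = 5.2268798e+07 m = 52268.7976 km
alt = r - R_E = 52268.7976 - 6371 = 45897.7976 km

45897.7976 km


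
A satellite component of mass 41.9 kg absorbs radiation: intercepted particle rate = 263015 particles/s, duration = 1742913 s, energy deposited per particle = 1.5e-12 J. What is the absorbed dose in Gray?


Total energy deposited = rate * time * E_per
  = 263015 * 1742913 * 1.5e-12 = 0.6876184 J
Dose = E_total / mass = 0.6876184 / 41.9
Dose = 0.01641094 Gy

0.0164 Gy


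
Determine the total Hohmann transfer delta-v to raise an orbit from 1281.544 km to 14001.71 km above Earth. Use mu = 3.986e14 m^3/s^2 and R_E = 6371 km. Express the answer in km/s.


r1 = 7652.5440 km = 7.652544e+06 m
r2 = 20372.7100 km = 2.037271e+07 m
dv1 = sqrt(mu/r1)*(sqrt(2*r2/(r1+r2)) - 1) = 1485.0759 m/s
dv2 = sqrt(mu/r2)*(1 - sqrt(2*r1/(r1+r2))) = 1154.4854 m/s
total dv = |dv1| + |dv2| = 1485.0759 + 1154.4854 = 2639.5613 m/s = 2.6396 km/s

2.6396 km/s


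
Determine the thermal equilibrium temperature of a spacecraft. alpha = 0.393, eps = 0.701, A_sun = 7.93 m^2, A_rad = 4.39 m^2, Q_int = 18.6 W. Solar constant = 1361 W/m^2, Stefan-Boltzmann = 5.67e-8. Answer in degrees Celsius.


Numerator = alpha*S*A_sun + Q_int = 0.393*1361*7.93 + 18.6 = 4260.1429 W
Denominator = eps*sigma*A_rad = 0.701*5.67e-8*4.39 = 1.7448801e-07 W/K^4
T^4 = 2.4415103e+10 K^4
T = 395.2889 K = 122.1389 C

122.1389 degrees Celsius


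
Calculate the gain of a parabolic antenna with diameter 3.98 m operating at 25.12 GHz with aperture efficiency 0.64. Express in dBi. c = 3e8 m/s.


lambda = c/f = 3e8 / 2.512e+10 = 0.01194268 m
G = eta*(pi*D/lambda)^2 = 0.64*(pi*3.98/0.01194268)^2
G = 701524.1467 (linear)
G = 10*log10(701524.1467) = 58.4604 dBi

58.4604 dBi


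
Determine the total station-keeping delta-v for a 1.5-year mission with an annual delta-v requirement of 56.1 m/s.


dV = rate * years = 56.1 * 1.5
dV = 84.1500 m/s

84.1500 m/s


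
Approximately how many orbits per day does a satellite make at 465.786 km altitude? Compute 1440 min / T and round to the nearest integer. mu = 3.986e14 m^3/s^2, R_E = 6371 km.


r = 6.836786e+06 m
T = 2*pi*sqrt(r^3/mu) = 5625.8636 s = 93.7644 min
revs/day = 1440 / 93.7644 = 15.3576
Rounded: 15 revolutions per day

15 revolutions per day


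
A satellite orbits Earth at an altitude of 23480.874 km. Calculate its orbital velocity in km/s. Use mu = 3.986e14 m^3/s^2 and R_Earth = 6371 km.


r = R_E + alt = 6371.0 + 23480.874 = 29851.8740 km = 2.9851874e+07 m
v = sqrt(mu/r) = sqrt(3.986e14 / 2.9851874e+07) = 3654.1204 m/s = 3.6541 km/s

3.6541 km/s


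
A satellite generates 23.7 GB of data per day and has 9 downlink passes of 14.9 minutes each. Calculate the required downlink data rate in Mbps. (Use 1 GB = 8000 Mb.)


total contact time = 9 * 14.9 * 60 = 8046.0000 s
data = 23.7 GB = 189600.0000 Mb
rate = 189600.0000 / 8046.0000 = 23.5645 Mbps

23.5645 Mbps


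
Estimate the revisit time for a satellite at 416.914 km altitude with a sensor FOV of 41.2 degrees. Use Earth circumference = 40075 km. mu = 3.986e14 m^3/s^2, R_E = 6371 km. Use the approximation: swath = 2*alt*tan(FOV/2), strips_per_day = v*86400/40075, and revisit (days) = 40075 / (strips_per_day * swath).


swath = 2*416.914*tan(0.3595378) = 313.4153 km
v = sqrt(mu/r) = 7663.0292 m/s = 7.6630 km/s
strips/day = v*86400/40075 = 7.6630*86400/40075 = 16.5212
coverage/day = strips * swath = 16.5212 * 313.4153 = 5177.9868 km
revisit = 40075 / 5177.9868 = 7.7395 days

7.7395 days


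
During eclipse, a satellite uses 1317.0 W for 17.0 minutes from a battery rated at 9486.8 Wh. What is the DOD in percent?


E_used = P * t / 60 = 1317.0 * 17.0 / 60 = 373.1500 Wh
DOD = E_used / E_total * 100 = 373.1500 / 9486.8 * 100
DOD = 3.9334 %

3.9334 %


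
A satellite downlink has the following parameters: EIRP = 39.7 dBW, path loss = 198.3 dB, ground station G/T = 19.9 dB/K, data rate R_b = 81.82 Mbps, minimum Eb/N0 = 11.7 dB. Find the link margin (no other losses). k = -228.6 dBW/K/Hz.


C/N0 = EIRP - FSPL + G/T - k = 39.7 - 198.3 + 19.9 - (-228.6)
C/N0 = 89.9000 dB-Hz
R_b = 81.82 Mbps = 8.182e+07 bps -> 10*log10(R_b) = 79.1286 dB-Hz
Eb/N0 = C/N0 - 10*log10(R_b) = 89.9000 - 79.1286 = 10.7714 dB
Margin = Eb/N0 - Eb/N0_req = 10.7714 - 11.7 = -0.9285948 dB (negative margin: link does not close)

-0.9286 dB


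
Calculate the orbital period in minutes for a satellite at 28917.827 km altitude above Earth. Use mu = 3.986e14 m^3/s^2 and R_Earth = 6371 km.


r = 35288.8270 km = 3.5288827e+07 m
T = 2*pi*sqrt(r^3/mu) = 2*pi*sqrt(4.3945223e+22 / 3.986e14)
T = 65973.1249 s = 1099.5521 min

1099.5521 minutes


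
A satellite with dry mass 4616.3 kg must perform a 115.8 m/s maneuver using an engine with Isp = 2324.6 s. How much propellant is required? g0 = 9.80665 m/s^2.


ve = Isp * g0 = 2324.6 * 9.80665 = 22796.538590 m/s
mass ratio = exp(dv/ve) = exp(115.8/22796.538590) = 1.00509264
m_prop = m_dry * (mr - 1) = 4616.3 * (1.00509264 - 1)
m_prop = 23.5092 kg

23.5092 kg


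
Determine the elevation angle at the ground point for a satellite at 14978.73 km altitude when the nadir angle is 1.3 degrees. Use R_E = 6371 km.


r = R_E + alt = 21349.7300 km
Law of sines in the satellite / Earth-center / ground-point triangle:
  sin(nadir)/R_E = sin(90 + el)/r  =>  cos(el) = (r/R_E)*sin(nadir)
cos(el) = (21349.7300 / 6371.0000) * sin(1.3 deg) = 0.07602707
el = arccos(0.07602707) = 85.6398 deg
(Earth-central angle = 90 - nadir - el = 3.0602 deg)

85.6398 degrees


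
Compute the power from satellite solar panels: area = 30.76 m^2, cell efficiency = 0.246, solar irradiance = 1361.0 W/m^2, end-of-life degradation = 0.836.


P = area * eta * S * degradation
P = 30.76 * 0.246 * 1361.0 * 0.836
P = 8609.6568 W

8609.6568 W


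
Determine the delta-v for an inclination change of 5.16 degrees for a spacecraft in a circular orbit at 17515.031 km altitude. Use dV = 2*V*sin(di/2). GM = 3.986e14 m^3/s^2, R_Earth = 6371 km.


r = 23886.0310 km = 2.3886031e+07 m
V = sqrt(mu/r) = 4085.0432 m/s
di = 5.16 deg = 0.09005899 rad
dV = 2*V*sin(di/2) = 2*4085.0432*sin(0.04502949)
dV = 367.7705 m/s = 0.3677705 km/s

0.3678 km/s


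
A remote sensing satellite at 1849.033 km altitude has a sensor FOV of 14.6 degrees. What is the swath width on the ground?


FOV = 14.6 deg = 0.2548181 rad
swath = 2 * alt * tan(FOV/2) = 2 * 1849.033 * tan(0.127409)
swath = 2 * 1849.033 * 0.128103
swath = 473.7332 km

473.7332 km


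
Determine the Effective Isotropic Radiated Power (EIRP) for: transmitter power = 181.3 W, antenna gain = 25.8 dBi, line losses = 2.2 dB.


Pt = 181.3 W = 22.5840 dBW
EIRP = Pt_dBW + Gt - losses = 22.5840 + 25.8 - 2.2 = 46.1840 dBW

46.1840 dBW


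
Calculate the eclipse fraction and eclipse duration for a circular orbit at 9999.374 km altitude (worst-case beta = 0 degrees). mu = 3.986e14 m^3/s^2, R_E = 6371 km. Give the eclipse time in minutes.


r = 16370.3740 km
T = 347.4144 min
Eclipse fraction = arcsin(R_E/r)/pi = arcsin(6371.0000/16370.3740)/pi
= arcsin(0.3891786)/pi = 0.1272411
Eclipse duration = 0.1272411 * 347.4144 = 44.2054 min

44.2054 minutes


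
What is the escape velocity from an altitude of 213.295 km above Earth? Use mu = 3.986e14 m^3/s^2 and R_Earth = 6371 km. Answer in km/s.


r = 6371.0 + 213.295 = 6584.2950 km = 6.584295e+06 m
v_esc = sqrt(2*mu/r) = sqrt(2*3.986e14 / 6.584295e+06)
v_esc = 11003.4533 m/s = 11.0035 km/s

11.0035 km/s


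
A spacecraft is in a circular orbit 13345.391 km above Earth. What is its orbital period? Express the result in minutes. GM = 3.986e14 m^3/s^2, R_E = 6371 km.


r = 19716.3910 km = 1.9716391e+07 m
T = 2*pi*sqrt(r^3/mu) = 2*pi*sqrt(7.6644724e+21 / 3.986e14)
T = 27551.9508 s = 459.1992 min

459.1992 minutes


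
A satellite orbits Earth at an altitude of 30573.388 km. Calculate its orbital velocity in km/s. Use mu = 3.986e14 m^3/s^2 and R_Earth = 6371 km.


r = R_E + alt = 6371.0 + 30573.388 = 36944.3880 km = 3.6944388e+07 m
v = sqrt(mu/r) = sqrt(3.986e14 / 3.6944388e+07) = 3284.6902 m/s = 3.2847 km/s

3.2847 km/s


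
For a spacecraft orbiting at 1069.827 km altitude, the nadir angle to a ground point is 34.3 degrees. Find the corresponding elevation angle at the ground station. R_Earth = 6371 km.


r = R_E + alt = 7440.8270 km
Law of sines in the satellite / Earth-center / ground-point triangle:
  sin(nadir)/R_E = sin(90 + el)/r  =>  cos(el) = (r/R_E)*sin(nadir)
cos(el) = (7440.8270 / 6371.0000) * sin(34.3 deg) = 0.6581541
el = arccos(0.6581541) = 48.8408 deg
(Earth-central angle = 90 - nadir - el = 6.8592 deg)

48.8408 degrees


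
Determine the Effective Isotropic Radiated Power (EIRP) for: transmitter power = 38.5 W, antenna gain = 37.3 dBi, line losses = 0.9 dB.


Pt = 38.5 W = 15.8546 dBW
EIRP = Pt_dBW + Gt - losses = 15.8546 + 37.3 - 0.9 = 52.2546 dBW

52.2546 dBW


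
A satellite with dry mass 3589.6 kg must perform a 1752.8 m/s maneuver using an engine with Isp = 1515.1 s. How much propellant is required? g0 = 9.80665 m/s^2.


ve = Isp * g0 = 1515.1 * 9.80665 = 14858.055415 m/s
mass ratio = exp(dv/ve) = exp(1752.8/14858.055415) = 1.12520999
m_prop = m_dry * (mr - 1) = 3589.6 * (1.12520999 - 1)
m_prop = 449.4538 kg

449.4538 kg


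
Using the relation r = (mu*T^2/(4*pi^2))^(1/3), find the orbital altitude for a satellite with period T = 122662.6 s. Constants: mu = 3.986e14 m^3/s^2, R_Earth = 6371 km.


T = 122662.6 s
r = (mu*T^2/(4*pi^2))^(1/3) = (3.986e14 * 122662.6^2 / (4*pi^2))^(1/3)
r = 5.3358134e+07 m = 53358.1336 km
alt = r - R_E = 53358.1336 - 6371 = 46987.1336 km

46987.1336 km


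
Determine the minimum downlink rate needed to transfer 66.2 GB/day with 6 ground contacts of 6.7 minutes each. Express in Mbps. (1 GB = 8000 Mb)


total contact time = 6 * 6.7 * 60 = 2412.0000 s
data = 66.2 GB = 529600.0000 Mb
rate = 529600.0000 / 2412.0000 = 219.5688 Mbps

219.5688 Mbps


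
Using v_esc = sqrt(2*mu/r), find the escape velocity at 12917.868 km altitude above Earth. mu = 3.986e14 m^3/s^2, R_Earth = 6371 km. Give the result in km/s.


r = 6371.0 + 12917.868 = 19288.8680 km = 1.9288868e+07 m
v_esc = sqrt(2*mu/r) = sqrt(2*3.986e14 / 1.9288868e+07)
v_esc = 6428.8053 m/s = 6.4288 km/s

6.4288 km/s


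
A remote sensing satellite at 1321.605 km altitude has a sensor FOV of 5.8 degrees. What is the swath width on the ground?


FOV = 5.8 deg = 0.1012291 rad
swath = 2 * alt * tan(FOV/2) = 2 * 1321.605 * tan(0.05061455)
swath = 2 * 1321.605 * 0.05065781
swath = 133.8992 km

133.8992 km


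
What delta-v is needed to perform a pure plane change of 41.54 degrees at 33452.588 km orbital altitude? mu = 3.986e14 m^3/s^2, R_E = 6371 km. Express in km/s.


r = 39823.5880 km = 3.9823588e+07 m
V = sqrt(mu/r) = 3163.7230 m/s
di = 41.54 deg = 0.7250098 rad
dV = 2*V*sin(di/2) = 2*3163.7230*sin(0.3625049)
dV = 2243.8227 m/s = 2.2438 km/s

2.2438 km/s


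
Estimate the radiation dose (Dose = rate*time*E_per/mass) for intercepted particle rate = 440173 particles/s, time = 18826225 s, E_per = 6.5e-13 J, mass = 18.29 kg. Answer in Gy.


Total energy deposited = rate * time * E_per
  = 440173 * 18826225 * 6.5e-13 = 5.3864 J
Dose = E_total / mass = 5.3864 / 18.29
Dose = 0.2945007 Gy

0.2945 Gy


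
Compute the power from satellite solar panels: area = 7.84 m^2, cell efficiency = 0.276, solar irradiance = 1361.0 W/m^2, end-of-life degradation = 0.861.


P = area * eta * S * degradation
P = 7.84 * 0.276 * 1361.0 * 0.861
P = 2535.6332 W

2535.6332 W


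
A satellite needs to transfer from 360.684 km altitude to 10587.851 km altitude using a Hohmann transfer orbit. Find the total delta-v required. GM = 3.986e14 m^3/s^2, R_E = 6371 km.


r1 = 6731.6840 km = 6.731684e+06 m
r2 = 16958.8510 km = 1.6958851e+07 m
dv1 = sqrt(mu/r1)*(sqrt(2*r2/(r1+r2)) - 1) = 1512.3383 m/s
dv2 = sqrt(mu/r2)*(1 - sqrt(2*r1/(r1+r2))) = 1193.3190 m/s
total dv = |dv1| + |dv2| = 1512.3383 + 1193.3190 = 2705.6572 m/s = 2.7057 km/s

2.7057 km/s


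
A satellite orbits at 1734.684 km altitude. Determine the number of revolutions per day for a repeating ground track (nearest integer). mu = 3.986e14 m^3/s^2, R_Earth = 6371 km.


r = 8.105684e+06 m
T = 2*pi*sqrt(r^3/mu) = 7262.6602 s = 121.0443 min
revs/day = 1440 / 121.0443 = 11.8965
Rounded: 12 revolutions per day

12 revolutions per day


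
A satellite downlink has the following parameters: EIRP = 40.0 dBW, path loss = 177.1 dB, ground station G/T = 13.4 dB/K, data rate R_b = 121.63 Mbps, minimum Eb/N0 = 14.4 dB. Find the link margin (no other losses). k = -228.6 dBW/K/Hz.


C/N0 = EIRP - FSPL + G/T - k = 40.0 - 177.1 + 13.4 - (-228.6)
C/N0 = 104.9000 dB-Hz
R_b = 121.63 Mbps = 1.2163e+08 bps -> 10*log10(R_b) = 80.8504 dB-Hz
Eb/N0 = C/N0 - 10*log10(R_b) = 104.9000 - 80.8504 = 24.0496 dB
Margin = Eb/N0 - Eb/N0_req = 24.0496 - 14.4 = 9.6496 dB (link closes)

9.6496 dB


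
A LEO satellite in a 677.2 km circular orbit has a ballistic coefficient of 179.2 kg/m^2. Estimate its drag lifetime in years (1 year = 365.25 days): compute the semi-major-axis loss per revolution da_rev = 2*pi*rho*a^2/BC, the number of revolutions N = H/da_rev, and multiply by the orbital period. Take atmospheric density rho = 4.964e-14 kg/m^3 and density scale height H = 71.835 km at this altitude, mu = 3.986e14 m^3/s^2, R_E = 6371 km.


a = R_E + alt = 7048.2000 km = 7.0482e+06 m
da_rev = 2*pi*rho*a^2/BC = 2*pi*4.964e-14*(7.0482e+06)^2/179.2 = 0.086462955 m per revolution
N = H/da_rev = 71835.0000 m / 0.086462955 m = 830818.2388 revolutions
P = 2*pi*sqrt(a^3/mu) = 5888.8237 s
lifetime = N*P = 830818.2388 * 5888.8237 = 4.8925421e+09 s = 56626.6447 days
years = 56626.6447 / 365.25 = 155.0353 years

155.0353 years


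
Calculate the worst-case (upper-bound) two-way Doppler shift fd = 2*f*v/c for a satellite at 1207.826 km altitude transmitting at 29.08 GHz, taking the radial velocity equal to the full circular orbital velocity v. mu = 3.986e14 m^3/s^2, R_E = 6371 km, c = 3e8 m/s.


r = 7.578826e+06 m
v = sqrt(mu/r) = 7252.1650 m/s (worst-case radial velocity)
f = 29.08 GHz = 2.908e+10 Hz
fd = 2*f*v/c = 2*2.908e+10*7252.1650/3.0e+08
fd = 1.4059531e+06 Hz

1.4060e+06 Hz


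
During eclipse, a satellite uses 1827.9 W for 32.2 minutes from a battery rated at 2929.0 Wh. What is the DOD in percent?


E_used = P * t / 60 = 1827.9 * 32.2 / 60 = 980.9730 Wh
DOD = E_used / E_total * 100 = 980.9730 / 2929.0 * 100
DOD = 33.4917 %

33.4917 %


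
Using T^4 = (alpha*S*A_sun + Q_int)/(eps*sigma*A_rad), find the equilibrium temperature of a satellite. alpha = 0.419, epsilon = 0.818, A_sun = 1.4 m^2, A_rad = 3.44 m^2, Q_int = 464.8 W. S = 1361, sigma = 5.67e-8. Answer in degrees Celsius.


Numerator = alpha*S*A_sun + Q_int = 0.419*1361*1.4 + 464.8 = 1263.1626 W
Denominator = eps*sigma*A_rad = 0.818*5.67e-8*3.44 = 1.5954926e-07 W/K^4
T^4 = 7.9170694e+09 K^4
T = 298.2917 K = 25.1417 C

25.1417 degrees Celsius


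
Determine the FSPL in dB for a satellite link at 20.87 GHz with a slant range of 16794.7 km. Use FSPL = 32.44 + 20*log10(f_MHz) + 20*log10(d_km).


f = 20.87 GHz = 20870.0000 MHz
d = 16794.7 km
FSPL = 32.44 + 20*log10(20870.0000) + 20*log10(16794.7)
FSPL = 32.44 + 86.3904 + 84.5034
FSPL = 203.3339 dB

203.3339 dB


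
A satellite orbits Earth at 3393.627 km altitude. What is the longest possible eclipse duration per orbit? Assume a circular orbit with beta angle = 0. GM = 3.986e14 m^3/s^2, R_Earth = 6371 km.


r = 9764.6270 km
T = 160.0455 min
Eclipse fraction = arcsin(R_E/r)/pi = arcsin(6371.0000/9764.6270)/pi
= arcsin(0.6524571)/pi = 0.2262617
Eclipse duration = 0.2262617 * 160.0455 = 36.2122 min

36.2122 minutes


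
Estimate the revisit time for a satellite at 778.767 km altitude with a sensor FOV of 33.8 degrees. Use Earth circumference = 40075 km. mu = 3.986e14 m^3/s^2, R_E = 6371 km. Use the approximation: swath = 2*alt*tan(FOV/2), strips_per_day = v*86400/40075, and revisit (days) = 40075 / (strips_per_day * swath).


swath = 2*778.767*tan(0.2949606) = 473.2150 km
v = sqrt(mu/r) = 7466.5968 m/s = 7.4666 km/s
strips/day = v*86400/40075 = 7.4666*86400/40075 = 16.0977
coverage/day = strips * swath = 16.0977 * 473.2150 = 7617.6572 km
revisit = 40075 / 7617.6572 = 5.2608 days

5.2608 days


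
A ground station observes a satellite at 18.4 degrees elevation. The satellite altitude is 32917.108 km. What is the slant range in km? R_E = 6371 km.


h = 32917.108 km, el = 18.4 deg
d = -R_E*sin(el) + sqrt((R_E*sin(el))^2 + 2*R_E*h + h^2)
d = -6371.0000*sin(0.3211406) + sqrt((6371.0000*0.315649)^2 + 2*6371.0000*32917.108 + 32917.108^2)
d = 36809.2255 km

36809.2255 km


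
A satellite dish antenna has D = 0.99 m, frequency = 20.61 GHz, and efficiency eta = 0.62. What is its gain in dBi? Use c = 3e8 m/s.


lambda = c/f = 3e8 / 2.061e+10 = 0.01455604 m
G = eta*(pi*D/lambda)^2 = 0.62*(pi*0.99/0.01455604)^2
G = 28305.7912 (linear)
G = 10*log10(28305.7912) = 44.5188 dBi

44.5188 dBi


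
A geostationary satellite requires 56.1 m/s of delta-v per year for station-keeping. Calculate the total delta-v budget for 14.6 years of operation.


dV = rate * years = 56.1 * 14.6
dV = 819.0600 m/s

819.0600 m/s


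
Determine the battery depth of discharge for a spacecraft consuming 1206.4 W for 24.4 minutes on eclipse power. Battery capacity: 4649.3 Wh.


E_used = P * t / 60 = 1206.4 * 24.4 / 60 = 490.6027 Wh
DOD = E_used / E_total * 100 = 490.6027 / 4649.3 * 100
DOD = 10.5522 %

10.5522 %


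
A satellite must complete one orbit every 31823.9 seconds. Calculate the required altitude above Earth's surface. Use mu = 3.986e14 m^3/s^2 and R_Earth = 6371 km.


T = 31823.9 s
r = (mu*T^2/(4*pi^2))^(1/3) = (3.986e14 * 31823.9^2 / (4*pi^2))^(1/3)
r = 2.1705083e+07 m = 21705.0831 km
alt = r - R_E = 21705.0831 - 6371 = 15334.0831 km

15334.0831 km


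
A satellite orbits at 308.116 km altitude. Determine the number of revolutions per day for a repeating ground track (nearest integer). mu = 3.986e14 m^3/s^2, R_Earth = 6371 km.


r = 6.679116e+06 m
T = 2*pi*sqrt(r^3/mu) = 5432.3745 s = 90.5396 min
revs/day = 1440 / 90.5396 = 15.9046
Rounded: 16 revolutions per day

16 revolutions per day


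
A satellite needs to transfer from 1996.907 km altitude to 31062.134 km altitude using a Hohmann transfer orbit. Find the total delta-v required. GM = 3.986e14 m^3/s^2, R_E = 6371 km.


r1 = 8367.9070 km = 8.367907e+06 m
r2 = 37433.1340 km = 3.7433134e+07 m
dv1 = sqrt(mu/r1)*(sqrt(2*r2/(r1+r2)) - 1) = 1922.2370 m/s
dv2 = sqrt(mu/r2)*(1 - sqrt(2*r1/(r1+r2))) = 1290.6342 m/s
total dv = |dv1| + |dv2| = 1922.2370 + 1290.6342 = 3212.8712 m/s = 3.2129 km/s

3.2129 km/s
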